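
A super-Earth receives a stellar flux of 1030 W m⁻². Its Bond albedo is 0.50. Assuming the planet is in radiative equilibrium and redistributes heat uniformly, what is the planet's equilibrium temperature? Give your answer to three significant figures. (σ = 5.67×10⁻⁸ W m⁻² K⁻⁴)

T_eq ≈ 218 K

Energy balance: absorbed = emitted ⇒ πR²·S(1−A) = 4πR²·σT_eq⁴, so T_eq⁴ = S(1−A)/(4σ).
T_eq = [1030 × 0.50 / (4 × 5.67×10⁻⁸)]^(1/4) = (2.27×10⁹)^(1/4) = 218 K.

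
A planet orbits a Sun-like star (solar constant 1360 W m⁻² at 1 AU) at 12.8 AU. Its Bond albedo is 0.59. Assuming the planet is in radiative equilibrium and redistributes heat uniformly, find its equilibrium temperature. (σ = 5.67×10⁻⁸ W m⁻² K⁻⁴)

Flux at 12.8 AU: S = 1360/12.8² = 8.30 W m⁻².
Energy balance: absorbed = emitted ⇒ πR²·S(1−A) = 4πR²·σT_eq⁴, so T_eq⁴ = S(1−A)/(4σ).
T_eq = [8.30 × 0.41 / (4 × 5.67×10⁻⁸)]^(1/4) = (1.50×10⁷)^(1/4) = 62.2 K.

T_eq ≈ 62.2 K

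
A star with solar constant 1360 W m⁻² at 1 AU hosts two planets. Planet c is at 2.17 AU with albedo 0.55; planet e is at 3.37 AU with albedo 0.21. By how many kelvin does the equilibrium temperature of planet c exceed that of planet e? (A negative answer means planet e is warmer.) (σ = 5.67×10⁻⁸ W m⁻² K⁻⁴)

ΔT ≈ 11.8 K

T_eq = [S₀(1−A)/(4σd²)]^(1/4), so T ∝ (1−A)^(1/4) / √d.
T₁ = [1360×0.45/(4×5.67×10⁻⁸×2.17²)]^(1/4) = 154.72 K.
T₂ = [1360×0.79/(4×5.67×10⁻⁸×3.37²)]^(1/4) = 142.91 K.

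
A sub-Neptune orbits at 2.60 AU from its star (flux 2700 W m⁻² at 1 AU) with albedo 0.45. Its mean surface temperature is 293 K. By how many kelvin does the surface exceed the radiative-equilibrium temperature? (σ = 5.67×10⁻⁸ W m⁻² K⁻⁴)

ΔT ≈ 116.6 K

S = 2700/2.60² = 399.4 W m⁻².
T_eq = [S(1−A)/(4σ)]^(1/4) = [399.4×0.55/(4×5.67×10⁻⁸)]^(1/4) = 176.4 K.
ΔT = T_surf − T_eq = 293 − 176.4.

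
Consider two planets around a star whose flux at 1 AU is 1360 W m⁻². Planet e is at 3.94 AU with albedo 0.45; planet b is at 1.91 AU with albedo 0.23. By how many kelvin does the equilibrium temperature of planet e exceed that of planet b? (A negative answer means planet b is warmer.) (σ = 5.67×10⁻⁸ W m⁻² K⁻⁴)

ΔT ≈ -67.9 K

T_eq = [S₀(1−A)/(4σd²)]^(1/4), so T ∝ (1−A)^(1/4) / √d.
T₁ = [1360×0.55/(4×5.67×10⁻⁸×3.94²)]^(1/4) = 120.73 K.
T₂ = [1360×0.77/(4×5.67×10⁻⁸×1.91²)]^(1/4) = 188.62 K.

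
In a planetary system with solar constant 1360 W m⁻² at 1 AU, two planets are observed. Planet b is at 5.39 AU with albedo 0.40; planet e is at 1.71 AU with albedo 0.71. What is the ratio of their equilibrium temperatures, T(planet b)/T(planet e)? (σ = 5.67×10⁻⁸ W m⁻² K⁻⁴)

T_eq = [S₀(1−A)/(4σd²)]^(1/4), so T ∝ (1−A)^(1/4) / √d.
T₁ = [1360×0.60/(4×5.67×10⁻⁸×5.39²)]^(1/4) = 105.49 K.
T₂ = [1360×0.29/(4×5.67×10⁻⁸×1.71²)]^(1/4) = 156.16 K.

T₁/T₂ ≈ 0.676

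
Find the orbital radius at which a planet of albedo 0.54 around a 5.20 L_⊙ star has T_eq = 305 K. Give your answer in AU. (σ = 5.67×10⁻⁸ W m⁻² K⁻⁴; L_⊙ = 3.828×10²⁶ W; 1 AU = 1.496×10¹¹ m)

d ≈ 1.29 AU

L = 5.20 × 3.828×10²⁶ = 1.99×10²⁷ W.
From T_eq⁴ = L(1−A)/(16πσd²): d = √[L(1−A)/(16πσT_eq⁴)].
d = √[1.99×10²⁷ × 0.46 / (16π × 5.67×10⁻⁸ × (305)⁴)] = 1.93×10¹¹ m = 1.29 AU.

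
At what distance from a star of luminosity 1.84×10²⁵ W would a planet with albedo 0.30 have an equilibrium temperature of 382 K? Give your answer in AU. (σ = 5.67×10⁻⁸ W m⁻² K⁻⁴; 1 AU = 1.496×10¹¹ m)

d ≈ 0.0974 AU

From T_eq⁴ = L(1−A)/(16πσd²): d = √[L(1−A)/(16πσT_eq⁴)].
d = √[1.84×10²⁵ × 0.70 / (16π × 5.67×10⁻⁸ × (382)⁴)] = 1.46×10¹⁰ m = 0.0974 AU.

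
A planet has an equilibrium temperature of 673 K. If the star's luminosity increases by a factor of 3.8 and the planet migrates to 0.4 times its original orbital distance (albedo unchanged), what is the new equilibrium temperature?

T_eq ∝ L^(1/4) · d^(−1/2).
T′ = 673 × 3.8^(1/4) / 0.4^(1/2) = 1490 K.

T_eq ≈ 1490 K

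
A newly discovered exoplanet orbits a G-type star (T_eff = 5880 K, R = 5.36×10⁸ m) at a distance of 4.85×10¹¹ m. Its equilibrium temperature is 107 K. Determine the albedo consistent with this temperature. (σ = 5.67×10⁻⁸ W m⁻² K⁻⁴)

L = 4πR_⋆²σT_⋆⁴ = 4π(5.36×10⁸)² × 5.67×10⁻⁸ × (5880)⁴ = 2.45×10²⁶ W.
S = L/(4πd²) = 82.8 W m⁻².
From T_eq⁴ = S(1−A)/(4σ): 1−A = 4σT_eq⁴/S.
1−A = 4 × 5.67×10⁻⁸ × (107)⁴ / 82.8 = 0.359.

A ≈ 0.64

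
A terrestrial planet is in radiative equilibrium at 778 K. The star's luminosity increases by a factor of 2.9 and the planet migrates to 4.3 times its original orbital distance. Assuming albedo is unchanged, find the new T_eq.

T_eq ≈ 490 K

T_eq ∝ L^(1/4) · d^(−1/2).
T′ = 778 × 2.9^(1/4) / 4.3^(1/2) = 490 K.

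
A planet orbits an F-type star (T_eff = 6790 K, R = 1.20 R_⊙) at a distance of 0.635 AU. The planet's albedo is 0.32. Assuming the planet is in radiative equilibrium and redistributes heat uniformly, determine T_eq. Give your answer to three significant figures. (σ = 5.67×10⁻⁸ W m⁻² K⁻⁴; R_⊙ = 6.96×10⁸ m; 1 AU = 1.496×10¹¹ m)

R_⋆ = 1.20 × 6.96×10⁸ = 8.35×10⁸ m.
d = 0.635 AU = 9.50×10¹⁰ m.
L = 4πR_⋆²σT_⋆⁴ = 4π(8.35×10⁸)² × 5.67×10⁻⁸ × (6790)⁴ = 1.06×10²⁷ W.
S = L/(4πd²) = 9320 W m⁻².
Energy balance: absorbed = emitted ⇒ πR²·S(1−A) = 4πR²·σT_eq⁴, so T_eq⁴ = S(1−A)/(4σ).
T_eq = [9320 × 0.68 / (4 × 5.67×10⁻⁸)]^(1/4) = (2.79×10¹⁰)^(1/4) = 409 K.

T_eq ≈ 409 K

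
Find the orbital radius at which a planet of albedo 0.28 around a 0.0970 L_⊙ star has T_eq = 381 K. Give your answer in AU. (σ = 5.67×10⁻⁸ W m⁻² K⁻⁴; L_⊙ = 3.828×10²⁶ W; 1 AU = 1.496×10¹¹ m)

L = 0.0970 × 3.828×10²⁶ = 3.71×10²⁵ W.
From T_eq⁴ = L(1−A)/(16πσd²): d = √[L(1−A)/(16πσT_eq⁴)].
d = √[3.71×10²⁵ × 0.72 / (16π × 5.67×10⁻⁸ × (381)⁴)] = 2.11×10¹⁰ m = 0.141 AU.

d ≈ 0.141 AU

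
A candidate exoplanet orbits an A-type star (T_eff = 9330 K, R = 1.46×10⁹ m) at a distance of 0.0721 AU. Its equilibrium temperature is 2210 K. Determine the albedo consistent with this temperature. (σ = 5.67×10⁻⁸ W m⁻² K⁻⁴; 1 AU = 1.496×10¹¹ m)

A ≈ 0.31

d = 0.0721 AU = 1.08×10¹⁰ m.
L = 4πR_⋆²σT_⋆⁴ = 4π(1.46×10⁹)² × 5.67×10⁻⁸ × (9330)⁴ = 1.15×10²⁸ W.
S = L/(4πd²) = 7.87×10⁶ W m⁻².
From T_eq⁴ = S(1−A)/(4σ): 1−A = 4σT_eq⁴/S.
1−A = 4 × 5.67×10⁻⁸ × (2210)⁴ / 7.87×10⁶ = 0.687.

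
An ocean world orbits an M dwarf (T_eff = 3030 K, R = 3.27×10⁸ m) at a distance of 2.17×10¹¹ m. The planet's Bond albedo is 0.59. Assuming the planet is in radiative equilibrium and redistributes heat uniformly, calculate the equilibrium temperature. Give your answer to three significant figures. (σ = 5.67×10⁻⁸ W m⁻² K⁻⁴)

T_eq ≈ 66.6 K

L = 4πR_⋆²σT_⋆⁴ = 4π(3.27×10⁸)² × 5.67×10⁻⁸ × (3030)⁴ = 6.42×10²⁴ W.
S = L/(4πd²) = 10.9 W m⁻².
Energy balance: absorbed = emitted ⇒ πR²·S(1−A) = 4πR²·σT_eq⁴, so T_eq⁴ = S(1−A)/(4σ).
T_eq = [10.9 × 0.41 / (4 × 5.67×10⁻⁸)]^(1/4) = (1.96×10⁷)^(1/4) = 66.6 K.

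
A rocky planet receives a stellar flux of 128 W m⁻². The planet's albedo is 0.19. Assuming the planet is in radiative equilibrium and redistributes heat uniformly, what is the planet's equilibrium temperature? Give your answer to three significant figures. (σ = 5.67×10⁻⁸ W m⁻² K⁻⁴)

Energy balance: absorbed = emitted ⇒ πR²·S(1−A) = 4πR²·σT_eq⁴, so T_eq⁴ = S(1−A)/(4σ).
T_eq = [128 × 0.81 / (4 × 5.67×10⁻⁸)]^(1/4) = (4.57×10⁸)^(1/4) = 146 K.

T_eq ≈ 146 K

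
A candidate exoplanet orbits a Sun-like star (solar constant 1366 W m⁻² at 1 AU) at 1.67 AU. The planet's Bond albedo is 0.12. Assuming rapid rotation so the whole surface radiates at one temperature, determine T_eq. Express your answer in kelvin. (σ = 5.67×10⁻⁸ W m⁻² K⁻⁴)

Flux at 1.67 AU: S = 1366/1.67² = 490 W m⁻².
Energy balance: absorbed = emitted ⇒ πR²·S(1−A) = 4πR²·σT_eq⁴, so T_eq⁴ = S(1−A)/(4σ).
T_eq = [490 × 0.88 / (4 × 5.67×10⁻⁸)]^(1/4) = (1.90×10⁹)^(1/4) = 209 K.

T_eq ≈ 209 K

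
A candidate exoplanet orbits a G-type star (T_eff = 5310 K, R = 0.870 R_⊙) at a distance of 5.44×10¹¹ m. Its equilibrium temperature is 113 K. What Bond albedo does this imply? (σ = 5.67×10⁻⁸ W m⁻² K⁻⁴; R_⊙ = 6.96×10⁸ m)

A ≈ 0.34

R_⋆ = 0.870 × 6.96×10⁸ = 6.06×10⁸ m.
L = 4πR_⋆²σT_⋆⁴ = 4π(6.06×10⁸)² × 5.67×10⁻⁸ × (5310)⁴ = 2.08×10²⁶ W.
S = L/(4πd²) = 55.8 W m⁻².
From T_eq⁴ = S(1−A)/(4σ): 1−A = 4σT_eq⁴/S.
1−A = 4 × 5.67×10⁻⁸ × (113)⁴ / 55.8 = 0.662.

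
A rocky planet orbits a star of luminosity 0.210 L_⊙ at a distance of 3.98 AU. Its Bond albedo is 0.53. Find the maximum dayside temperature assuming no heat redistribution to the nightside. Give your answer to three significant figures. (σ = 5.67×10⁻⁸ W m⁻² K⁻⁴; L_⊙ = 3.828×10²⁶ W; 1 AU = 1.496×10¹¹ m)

T_ss ≈ 111 K

d = 3.98 AU = 5.95×10¹¹ m.
L = 0.210 × 3.828×10²⁶ = 8.04×10²⁵ W.
Flux: S = L/(4πd²) = 8.04×10²⁵/(4π×(5.95×10¹¹)²) = 18.0 W m⁻².
With no redistribution each surface element balances locally: S(1−A) = σT⁴.
T = [18.0 × 0.47 / 5.67×10⁻⁸]^(1/4) = (1.50×10⁸)^(1/4) = 111 K.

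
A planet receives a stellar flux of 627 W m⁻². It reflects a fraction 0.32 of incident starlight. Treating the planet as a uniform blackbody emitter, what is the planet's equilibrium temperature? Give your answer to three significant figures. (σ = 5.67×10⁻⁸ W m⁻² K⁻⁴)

T_eq ≈ 208 K

Energy balance: absorbed = emitted ⇒ πR²·S(1−A) = 4πR²·σT_eq⁴, so T_eq⁴ = S(1−A)/(4σ).
T_eq = [627 × 0.68 / (4 × 5.67×10⁻⁸)]^(1/4) = (1.88×10⁹)^(1/4) = 208 K.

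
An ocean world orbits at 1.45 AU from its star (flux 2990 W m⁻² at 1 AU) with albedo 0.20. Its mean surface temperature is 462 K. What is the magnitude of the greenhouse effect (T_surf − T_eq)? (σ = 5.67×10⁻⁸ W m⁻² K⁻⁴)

ΔT ≈ 195.9 K

S = 2990/1.45² = 1422 W m⁻².
T_eq = [S(1−A)/(4σ)]^(1/4) = [1422×0.80/(4×5.67×10⁻⁸)]^(1/4) = 266.1 K.
ΔT = T_surf − T_eq = 462 − 266.1.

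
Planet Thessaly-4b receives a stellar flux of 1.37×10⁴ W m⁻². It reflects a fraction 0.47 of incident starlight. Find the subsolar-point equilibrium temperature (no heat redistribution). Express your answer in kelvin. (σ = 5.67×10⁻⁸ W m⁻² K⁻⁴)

T_ss ≈ 598 K

At the subsolar point the surface absorbs S(1−A) and emits σT⁴ per unit area — no factor of 4, since only the local patch is in balance.
T = [1.37×10⁴ × 0.53 / 5.67×10⁻⁸]^(1/4) = (1.28×10¹¹)^(1/4) = 598 K.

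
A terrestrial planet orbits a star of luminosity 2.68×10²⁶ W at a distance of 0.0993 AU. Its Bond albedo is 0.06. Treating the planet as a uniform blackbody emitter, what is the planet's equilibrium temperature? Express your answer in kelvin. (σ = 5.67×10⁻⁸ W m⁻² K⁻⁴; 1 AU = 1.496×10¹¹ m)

T_eq ≈ 796 K

d = 0.0993 AU = 1.49×10¹⁰ m.
Flux: S = L/(4πd²) = 2.68×10²⁶/(4π×(1.49×10¹⁰)²) = 9.66×10⁴ W m⁻².
Energy balance: absorbed = emitted ⇒ πR²·S(1−A) = 4πR²·σT_eq⁴, so T_eq⁴ = S(1−A)/(4σ).
T_eq = [9.66×10⁴ × 0.94 / (4 × 5.67×10⁻⁸)]^(1/4) = (4.01×10¹¹)^(1/4) = 796 K.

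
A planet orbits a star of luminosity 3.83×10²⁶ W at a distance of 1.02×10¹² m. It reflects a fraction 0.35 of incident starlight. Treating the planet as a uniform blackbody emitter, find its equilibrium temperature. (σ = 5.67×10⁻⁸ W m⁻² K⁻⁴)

Flux: S = L/(4πd²) = 3.83×10²⁶/(4π×(1.02×10¹²)²) = 29.3 W m⁻².
Energy balance: absorbed = emitted ⇒ πR²·S(1−A) = 4πR²·σT_eq⁴, so T_eq⁴ = S(1−A)/(4σ).
T_eq = [29.3 × 0.65 / (4 × 5.67×10⁻⁸)]^(1/4) = (8.40×10⁷)^(1/4) = 95.7 K.

T_eq ≈ 95.7 K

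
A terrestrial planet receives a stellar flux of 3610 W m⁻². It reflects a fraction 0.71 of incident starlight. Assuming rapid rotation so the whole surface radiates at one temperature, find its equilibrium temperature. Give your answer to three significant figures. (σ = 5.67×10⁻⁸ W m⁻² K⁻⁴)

Energy balance: absorbed = emitted ⇒ πR²·S(1−A) = 4πR²·σT_eq⁴, so T_eq⁴ = S(1−A)/(4σ).
T_eq = [3610 × 0.29 / (4 × 5.67×10⁻⁸)]^(1/4) = (4.62×10⁹)^(1/4) = 261 K.

T_eq ≈ 261 K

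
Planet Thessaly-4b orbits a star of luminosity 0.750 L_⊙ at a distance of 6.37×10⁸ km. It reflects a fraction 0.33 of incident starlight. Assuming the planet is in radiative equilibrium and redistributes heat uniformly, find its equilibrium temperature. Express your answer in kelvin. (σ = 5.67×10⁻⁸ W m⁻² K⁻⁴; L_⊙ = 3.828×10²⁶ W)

d = 6.37×10⁸ km = 6.37×10¹¹ m.
L = 0.750 × 3.828×10²⁶ = 2.87×10²⁶ W.
Flux: S = L/(4πd²) = 2.87×10²⁶/(4π×(6.37×10¹¹)²) = 56.3 W m⁻².
Energy balance: absorbed = emitted ⇒ πR²·S(1−A) = 4πR²·σT_eq⁴, so T_eq⁴ = S(1−A)/(4σ).
T_eq = [56.3 × 0.67 / (4 × 5.67×10⁻⁸)]^(1/4) = (1.66×10⁸)^(1/4) = 114 K.

T_eq ≈ 114 K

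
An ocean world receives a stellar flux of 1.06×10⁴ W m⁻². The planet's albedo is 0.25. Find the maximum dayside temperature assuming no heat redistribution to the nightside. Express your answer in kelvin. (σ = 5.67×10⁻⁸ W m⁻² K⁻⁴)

With no redistribution each surface element balances locally: S(1−A) = σT⁴.
T = [1.06×10⁴ × 0.75 / 5.67×10⁻⁸]^(1/4) = (1.40×10¹¹)^(1/4) = 612 K.

T_ss ≈ 612 K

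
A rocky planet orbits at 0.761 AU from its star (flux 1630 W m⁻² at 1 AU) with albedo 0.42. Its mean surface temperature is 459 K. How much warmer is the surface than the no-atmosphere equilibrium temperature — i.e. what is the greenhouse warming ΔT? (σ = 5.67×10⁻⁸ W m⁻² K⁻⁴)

S = 1630/0.761² = 2815 W m⁻².
T_eq = [S(1−A)/(4σ)]^(1/4) = [2815×0.58/(4×5.67×10⁻⁸)]^(1/4) = 291.3 K.
ΔT = T_surf − T_eq = 459 − 291.3.

ΔT ≈ 167.7 K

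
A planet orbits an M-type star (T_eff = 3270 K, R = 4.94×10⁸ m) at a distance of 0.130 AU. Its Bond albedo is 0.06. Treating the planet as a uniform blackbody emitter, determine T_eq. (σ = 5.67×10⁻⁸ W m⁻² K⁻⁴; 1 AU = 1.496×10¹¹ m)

d = 0.130 AU = 1.94×10¹⁰ m.
L = 4πR_⋆²σT_⋆⁴ = 4π(4.94×10⁸)² × 5.67×10⁻⁸ × (3270)⁴ = 1.99×10²⁵ W.
S = L/(4πd²) = 4180 W m⁻².
Energy balance: absorbed = emitted ⇒ πR²·S(1−A) = 4πR²·σT_eq⁴, so T_eq⁴ = S(1−A)/(4σ).
T_eq = [4180 × 0.94 / (4 × 5.67×10⁻⁸)]^(1/4) = (1.73×10¹⁰)^(1/4) = 363 K.

T_eq ≈ 363 K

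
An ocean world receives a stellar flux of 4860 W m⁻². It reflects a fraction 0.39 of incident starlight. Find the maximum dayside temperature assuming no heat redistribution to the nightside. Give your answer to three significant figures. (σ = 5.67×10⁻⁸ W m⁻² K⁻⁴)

T_ss ≈ 478 K

With no redistribution each surface element balances locally: S(1−A) = σT⁴.
T = [4860 × 0.61 / 5.67×10⁻⁸]^(1/4) = (5.23×10¹⁰)^(1/4) = 478 K.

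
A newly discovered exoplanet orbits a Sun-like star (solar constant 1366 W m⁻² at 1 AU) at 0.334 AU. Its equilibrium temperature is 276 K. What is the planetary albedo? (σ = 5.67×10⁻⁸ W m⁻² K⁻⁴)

A ≈ 0.89

Flux at 0.334 AU: S = 1366/0.334² = 1.22×10⁴ W m⁻².
From T_eq⁴ = S(1−A)/(4σ): 1−A = 4σT_eq⁴/S.
1−A = 4 × 5.67×10⁻⁸ × (276)⁴ / 1.22×10⁴ = 0.107.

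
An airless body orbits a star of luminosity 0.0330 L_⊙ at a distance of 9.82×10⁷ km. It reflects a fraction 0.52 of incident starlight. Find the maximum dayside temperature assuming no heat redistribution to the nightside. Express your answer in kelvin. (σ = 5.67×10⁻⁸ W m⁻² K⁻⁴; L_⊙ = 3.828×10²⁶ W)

T_ss ≈ 172 K

d = 9.82×10⁷ km = 9.82×10¹⁰ m.
L = 0.0330 × 3.828×10²⁶ = 1.26×10²⁵ W.
Flux: S = L/(4πd²) = 1.26×10²⁵/(4π×(9.82×10¹⁰)²) = 104 W m⁻².
With no redistribution each surface element balances locally: S(1−A) = σT⁴.
T = [104 × 0.48 / 5.67×10⁻⁸]^(1/4) = (8.82×10⁸)^(1/4) = 172 K.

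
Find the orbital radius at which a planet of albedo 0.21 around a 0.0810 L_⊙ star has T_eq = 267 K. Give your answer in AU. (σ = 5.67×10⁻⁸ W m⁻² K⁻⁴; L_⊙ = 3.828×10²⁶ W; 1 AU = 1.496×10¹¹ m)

L = 0.0810 × 3.828×10²⁶ = 3.10×10²⁵ W.
From T_eq⁴ = L(1−A)/(16πσd²): d = √[L(1−A)/(16πσT_eq⁴)].
d = √[3.10×10²⁵ × 0.79 / (16π × 5.67×10⁻⁸ × (267)⁴)] = 4.11×10¹⁰ m = 0.275 AU.

d ≈ 0.275 AU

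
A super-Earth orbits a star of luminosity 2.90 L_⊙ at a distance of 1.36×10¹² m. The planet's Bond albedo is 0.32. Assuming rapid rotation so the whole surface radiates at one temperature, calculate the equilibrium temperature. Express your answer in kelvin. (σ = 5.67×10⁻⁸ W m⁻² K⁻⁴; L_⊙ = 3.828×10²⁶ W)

T_eq ≈ 109 K

L = 2.90 × 3.828×10²⁶ = 1.11×10²⁷ W.
Flux: S = L/(4πd²) = 1.11×10²⁷/(4π×(1.36×10¹²)²) = 47.8 W m⁻².
Energy balance: absorbed = emitted ⇒ πR²·S(1−A) = 4πR²·σT_eq⁴, so T_eq⁴ = S(1−A)/(4σ).
T_eq = [47.8 × 0.68 / (4 × 5.67×10⁻⁸)]^(1/4) = (1.43×10⁸)^(1/4) = 109 K.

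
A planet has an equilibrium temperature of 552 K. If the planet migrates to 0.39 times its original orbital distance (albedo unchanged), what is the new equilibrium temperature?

T_eq ∝ L^(1/4) · d^(−1/2).
T′ = 552 / 0.39^(1/2) = 884 K.

T_eq ≈ 884 K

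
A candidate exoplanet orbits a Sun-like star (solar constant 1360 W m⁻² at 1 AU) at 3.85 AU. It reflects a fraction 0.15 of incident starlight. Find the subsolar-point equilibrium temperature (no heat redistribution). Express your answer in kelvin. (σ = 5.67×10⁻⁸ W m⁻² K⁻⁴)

Flux at 3.85 AU: S = 1360/3.85² = 91.8 W m⁻².
At the subsolar point the surface absorbs S(1−A) and emits σT⁴ per unit area — no factor of 4, since only the local patch is in balance.
T = [91.8 × 0.85 / 5.67×10⁻⁸]^(1/4) = (1.38×10⁹)^(1/4) = 193 K.

T_ss ≈ 193 K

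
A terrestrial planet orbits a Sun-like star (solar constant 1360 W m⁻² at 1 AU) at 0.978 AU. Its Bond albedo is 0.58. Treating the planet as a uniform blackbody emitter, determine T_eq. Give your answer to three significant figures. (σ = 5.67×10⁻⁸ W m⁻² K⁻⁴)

T_eq ≈ 227 K

Flux at 0.978 AU: S = 1360/0.978² = 1420 W m⁻².
Energy balance: absorbed = emitted ⇒ πR²·S(1−A) = 4πR²·σT_eq⁴, so T_eq⁴ = S(1−A)/(4σ).
T_eq = [1420 × 0.42 / (4 × 5.67×10⁻⁸)]^(1/4) = (2.63×10⁹)^(1/4) = 227 K.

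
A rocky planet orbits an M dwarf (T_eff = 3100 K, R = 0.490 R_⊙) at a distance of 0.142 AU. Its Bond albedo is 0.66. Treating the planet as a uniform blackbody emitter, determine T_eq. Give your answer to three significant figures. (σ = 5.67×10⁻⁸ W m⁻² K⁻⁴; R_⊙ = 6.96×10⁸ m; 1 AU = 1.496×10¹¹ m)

R_⋆ = 0.490 × 6.96×10⁸ = 3.41×10⁸ m.
d = 0.142 AU = 2.12×10¹⁰ m.
L = 4πR_⋆²σT_⋆⁴ = 4π(3.41×10⁸)² × 5.67×10⁻⁸ × (3100)⁴ = 7.65×10²⁴ W.
S = L/(4πd²) = 1350 W m⁻².
Energy balance: absorbed = emitted ⇒ πR²·S(1−A) = 4πR²·σT_eq⁴, so T_eq⁴ = S(1−A)/(4σ).
T_eq = [1350 × 0.34 / (4 × 5.67×10⁻⁸)]^(1/4) = (2.02×10⁹)^(1/4) = 212 K.

T_eq ≈ 212 K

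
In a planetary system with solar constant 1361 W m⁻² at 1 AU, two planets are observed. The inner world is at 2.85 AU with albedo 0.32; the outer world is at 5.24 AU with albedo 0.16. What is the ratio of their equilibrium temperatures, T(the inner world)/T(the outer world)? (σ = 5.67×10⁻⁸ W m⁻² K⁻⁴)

T₁/T₂ ≈ 1.286

T_eq = [S₀(1−A)/(4σd²)]^(1/4), so T ∝ (1−A)^(1/4) / √d.
T₁ = [1361×0.68/(4×5.67×10⁻⁸×2.85²)]^(1/4) = 149.71 K.
T₂ = [1361×0.84/(4×5.67×10⁻⁸×5.24²)]^(1/4) = 116.40 K.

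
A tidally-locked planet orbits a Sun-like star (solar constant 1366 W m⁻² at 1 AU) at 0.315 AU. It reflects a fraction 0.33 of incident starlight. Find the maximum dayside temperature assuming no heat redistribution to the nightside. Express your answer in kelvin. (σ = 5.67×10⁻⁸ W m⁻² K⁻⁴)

T_ss ≈ 635 K

Flux at 0.315 AU: S = 1366/0.315² = 1.38×10⁴ W m⁻².
With no redistribution each surface element balances locally: S(1−A) = σT⁴.
T = [1.38×10⁴ × 0.67 / 5.67×10⁻⁸]^(1/4) = (1.63×10¹¹)^(1/4) = 635 K.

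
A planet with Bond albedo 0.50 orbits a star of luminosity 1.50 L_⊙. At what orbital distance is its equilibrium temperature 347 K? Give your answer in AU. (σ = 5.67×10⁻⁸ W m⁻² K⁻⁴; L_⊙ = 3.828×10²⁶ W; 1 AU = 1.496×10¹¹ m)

L = 1.50 × 3.828×10²⁶ = 5.74×10²⁶ W.
From T_eq⁴ = L(1−A)/(16πσd²): d = √[L(1−A)/(16πσT_eq⁴)].
d = √[5.74×10²⁶ × 0.50 / (16π × 5.67×10⁻⁸ × (347)⁴)] = 8.34×10¹⁰ m = 0.557 AU.

d ≈ 0.557 AU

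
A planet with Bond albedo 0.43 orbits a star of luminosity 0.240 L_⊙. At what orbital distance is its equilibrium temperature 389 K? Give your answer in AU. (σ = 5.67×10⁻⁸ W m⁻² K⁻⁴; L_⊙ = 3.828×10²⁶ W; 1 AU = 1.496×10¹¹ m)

L = 0.240 × 3.828×10²⁶ = 9.19×10²⁵ W.
From T_eq⁴ = L(1−A)/(16πσd²): d = √[L(1−A)/(16πσT_eq⁴)].
d = √[9.19×10²⁵ × 0.57 / (16π × 5.67×10⁻⁸ × (389)⁴)] = 2.83×10¹⁰ m = 0.189 AU.

d ≈ 0.189 AU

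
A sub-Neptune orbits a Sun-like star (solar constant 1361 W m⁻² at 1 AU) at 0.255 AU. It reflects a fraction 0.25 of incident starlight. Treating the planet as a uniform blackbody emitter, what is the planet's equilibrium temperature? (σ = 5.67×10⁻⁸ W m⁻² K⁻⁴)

T_eq ≈ 513 K

Flux at 0.255 AU: S = 1361/0.255² = 2.09×10⁴ W m⁻².
Energy balance: absorbed = emitted ⇒ πR²·S(1−A) = 4πR²·σT_eq⁴, so T_eq⁴ = S(1−A)/(4σ).
T_eq = [2.09×10⁴ × 0.75 / (4 × 5.67×10⁻⁸)]^(1/4) = (6.92×10¹⁰)^(1/4) = 513 K.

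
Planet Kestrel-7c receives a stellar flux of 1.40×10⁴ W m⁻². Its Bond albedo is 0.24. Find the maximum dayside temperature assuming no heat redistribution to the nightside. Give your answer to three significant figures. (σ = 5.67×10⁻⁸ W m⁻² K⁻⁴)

T_ss ≈ 658 K

With no redistribution each surface element balances locally: S(1−A) = σT⁴.
T = [1.40×10⁴ × 0.76 / 5.67×10⁻⁸]^(1/4) = (1.88×10¹¹)^(1/4) = 658 K.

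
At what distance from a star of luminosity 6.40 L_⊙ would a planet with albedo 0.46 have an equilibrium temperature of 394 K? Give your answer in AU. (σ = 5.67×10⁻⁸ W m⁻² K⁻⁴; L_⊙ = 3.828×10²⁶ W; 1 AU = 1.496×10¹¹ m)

d ≈ 0.928 AU

L = 6.40 × 3.828×10²⁶ = 2.45×10²⁷ W.
From T_eq⁴ = L(1−A)/(16πσd²): d = √[L(1−A)/(16πσT_eq⁴)].
d = √[2.45×10²⁷ × 0.54 / (16π × 5.67×10⁻⁸ × (394)⁴)] = 1.39×10¹¹ m = 0.928 AU.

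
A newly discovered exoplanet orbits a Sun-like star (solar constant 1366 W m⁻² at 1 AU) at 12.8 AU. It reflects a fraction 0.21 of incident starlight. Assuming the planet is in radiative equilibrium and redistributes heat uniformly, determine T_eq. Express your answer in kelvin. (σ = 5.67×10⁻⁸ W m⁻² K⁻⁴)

T_eq ≈ 73.4 K

Flux at 12.8 AU: S = 1366/12.8² = 8.34 W m⁻².
Energy balance: absorbed = emitted ⇒ πR²·S(1−A) = 4πR²·σT_eq⁴, so T_eq⁴ = S(1−A)/(4σ).
T_eq = [8.34 × 0.79 / (4 × 5.67×10⁻⁸)]^(1/4) = (2.90×10⁷)^(1/4) = 73.4 K.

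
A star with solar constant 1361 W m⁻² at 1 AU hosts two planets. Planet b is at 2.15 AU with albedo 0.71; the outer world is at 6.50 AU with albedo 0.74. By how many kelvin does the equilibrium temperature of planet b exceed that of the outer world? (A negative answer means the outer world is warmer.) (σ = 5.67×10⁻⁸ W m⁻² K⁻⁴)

T_eq = [S₀(1−A)/(4σd²)]^(1/4), so T ∝ (1−A)^(1/4) / √d.
T₁ = [1361×0.29/(4×5.67×10⁻⁸×2.15²)]^(1/4) = 139.29 K.
T₂ = [1361×0.26/(4×5.67×10⁻⁸×6.50²)]^(1/4) = 77.95 K.

ΔT ≈ 61.3 K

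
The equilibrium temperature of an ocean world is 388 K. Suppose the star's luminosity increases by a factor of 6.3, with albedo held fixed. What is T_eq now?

T_eq ≈ 615 K

T_eq ∝ L^(1/4) · d^(−1/2).
T′ = 388 × 6.3^(1/4) = 615 K.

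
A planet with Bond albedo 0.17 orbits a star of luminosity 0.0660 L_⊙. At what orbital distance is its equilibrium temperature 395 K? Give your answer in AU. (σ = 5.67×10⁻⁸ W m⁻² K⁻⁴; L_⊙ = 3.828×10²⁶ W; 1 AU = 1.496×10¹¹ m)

d ≈ 0.116 AU

L = 0.0660 × 3.828×10²⁶ = 2.53×10²⁵ W.
From T_eq⁴ = L(1−A)/(16πσd²): d = √[L(1−A)/(16πσT_eq⁴)].
d = √[2.53×10²⁵ × 0.83 / (16π × 5.67×10⁻⁸ × (395)⁴)] = 1.74×10¹⁰ m = 0.116 AU.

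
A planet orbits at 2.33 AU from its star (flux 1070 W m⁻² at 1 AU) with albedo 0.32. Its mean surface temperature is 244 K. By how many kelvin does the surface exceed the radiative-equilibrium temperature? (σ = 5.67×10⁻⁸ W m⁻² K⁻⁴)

ΔT ≈ 88.1 K

S = 1070/2.33² = 197.1 W m⁻².
T_eq = [S(1−A)/(4σ)]^(1/4) = [197.1×0.68/(4×5.67×10⁻⁸)]^(1/4) = 155.9 K.
ΔT = T_surf − T_eq = 244 − 155.9.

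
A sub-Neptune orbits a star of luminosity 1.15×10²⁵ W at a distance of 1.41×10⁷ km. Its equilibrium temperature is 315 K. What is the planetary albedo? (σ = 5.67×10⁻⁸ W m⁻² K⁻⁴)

A ≈ 0.51

d = 1.41×10⁷ km = 1.41×10¹⁰ m.
Flux: S = L/(4πd²) = 1.15×10²⁵/(4π×(1.41×10¹⁰)²) = 4600 W m⁻².
From T_eq⁴ = S(1−A)/(4σ): 1−A = 4σT_eq⁴/S.
1−A = 4 × 5.67×10⁻⁸ × (315)⁴ / 4600 = 0.485.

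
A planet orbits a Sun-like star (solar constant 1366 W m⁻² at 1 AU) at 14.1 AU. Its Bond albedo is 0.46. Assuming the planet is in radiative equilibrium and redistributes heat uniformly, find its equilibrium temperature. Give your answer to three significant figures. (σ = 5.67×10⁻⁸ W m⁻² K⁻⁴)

T_eq ≈ 63.6 K

Flux at 14.1 AU: S = 1366/14.1² = 6.87 W m⁻².
Energy balance: absorbed = emitted ⇒ πR²·S(1−A) = 4πR²·σT_eq⁴, so T_eq⁴ = S(1−A)/(4σ).
T_eq = [6.87 × 0.54 / (4 × 5.67×10⁻⁸)]^(1/4) = (1.64×10⁷)^(1/4) = 63.6 K.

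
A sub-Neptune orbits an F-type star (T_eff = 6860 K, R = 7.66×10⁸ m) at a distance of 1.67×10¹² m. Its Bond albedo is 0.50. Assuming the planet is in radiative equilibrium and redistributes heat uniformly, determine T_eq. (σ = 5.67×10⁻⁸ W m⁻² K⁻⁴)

L = 4πR_⋆²σT_⋆⁴ = 4π(7.66×10⁸)² × 5.67×10⁻⁸ × (6860)⁴ = 9.26×10²⁶ W.
S = L/(4πd²) = 26.4 W m⁻².
Energy balance: absorbed = emitted ⇒ πR²·S(1−A) = 4πR²·σT_eq⁴, so T_eq⁴ = S(1−A)/(4σ).
T_eq = [26.4 × 0.50 / (4 × 5.67×10⁻⁸)]^(1/4) = (5.82×10⁷)^(1/4) = 87.4 K.

T_eq ≈ 87.4 K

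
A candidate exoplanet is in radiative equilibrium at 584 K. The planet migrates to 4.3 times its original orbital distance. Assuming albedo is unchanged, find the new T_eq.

T_eq ∝ L^(1/4) · d^(−1/2).
T′ = 584 / 4.3^(1/2) = 282 K.

T_eq ≈ 282 K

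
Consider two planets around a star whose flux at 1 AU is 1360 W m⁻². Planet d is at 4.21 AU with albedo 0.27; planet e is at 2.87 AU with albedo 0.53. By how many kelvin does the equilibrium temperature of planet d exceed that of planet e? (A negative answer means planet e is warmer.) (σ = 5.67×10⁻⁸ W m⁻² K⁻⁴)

ΔT ≈ -10.6 K

T_eq = [S₀(1−A)/(4σd²)]^(1/4), so T ∝ (1−A)^(1/4) / √d.
T₁ = [1360×0.73/(4×5.67×10⁻⁸×4.21²)]^(1/4) = 125.36 K.
T₂ = [1360×0.47/(4×5.67×10⁻⁸×2.87²)]^(1/4) = 136.01 K.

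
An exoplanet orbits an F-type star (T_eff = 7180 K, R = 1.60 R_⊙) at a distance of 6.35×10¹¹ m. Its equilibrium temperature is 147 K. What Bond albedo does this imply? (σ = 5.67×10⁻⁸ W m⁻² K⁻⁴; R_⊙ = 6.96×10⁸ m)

R_⋆ = 1.60 × 6.96×10⁸ = 1.11×10⁹ m.
L = 4πR_⋆²σT_⋆⁴ = 4π(1.11×10⁹)² × 5.67×10⁻⁸ × (7180)⁴ = 2.35×10²⁷ W.
S = L/(4πd²) = 463 W m⁻².
From T_eq⁴ = S(1−A)/(4σ): 1−A = 4σT_eq⁴/S.
1−A = 4 × 5.67×10⁻⁸ × (147)⁴ / 463 = 0.229.

A ≈ 0.77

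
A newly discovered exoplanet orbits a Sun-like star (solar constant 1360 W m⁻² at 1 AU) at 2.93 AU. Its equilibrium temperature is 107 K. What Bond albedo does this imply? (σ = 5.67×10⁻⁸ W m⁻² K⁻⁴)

A ≈ 0.81

Flux at 2.93 AU: S = 1360/2.93² = 158 W m⁻².
From T_eq⁴ = S(1−A)/(4σ): 1−A = 4σT_eq⁴/S.
1−A = 4 × 5.67×10⁻⁸ × (107)⁴ / 158 = 0.188.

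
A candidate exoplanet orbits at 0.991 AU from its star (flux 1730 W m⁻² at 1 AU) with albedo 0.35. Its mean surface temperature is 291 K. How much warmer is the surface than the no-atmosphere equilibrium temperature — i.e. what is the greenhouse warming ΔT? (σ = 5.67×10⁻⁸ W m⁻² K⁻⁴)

S = 1730/0.991² = 1762 W m⁻².
T_eq = [S(1−A)/(4σ)]^(1/4) = [1762×0.65/(4×5.67×10⁻⁸)]^(1/4) = 266.6 K.
ΔT = T_surf − T_eq = 291 − 266.6.

ΔT ≈ 24.4 K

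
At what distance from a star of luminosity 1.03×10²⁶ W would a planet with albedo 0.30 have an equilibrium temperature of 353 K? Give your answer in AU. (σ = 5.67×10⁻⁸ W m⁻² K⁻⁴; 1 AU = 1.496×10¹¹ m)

d ≈ 0.270 AU

From T_eq⁴ = L(1−A)/(16πσd²): d = √[L(1−A)/(16πσT_eq⁴)].
d = √[1.03×10²⁶ × 0.70 / (16π × 5.67×10⁻⁸ × (353)⁴)] = 4.04×10¹⁰ m = 0.270 AU.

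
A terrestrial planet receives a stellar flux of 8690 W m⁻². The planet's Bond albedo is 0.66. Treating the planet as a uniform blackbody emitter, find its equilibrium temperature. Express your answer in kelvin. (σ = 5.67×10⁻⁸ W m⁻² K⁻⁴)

T_eq ≈ 338 K

Energy balance: absorbed = emitted ⇒ πR²·S(1−A) = 4πR²·σT_eq⁴, so T_eq⁴ = S(1−A)/(4σ).
T_eq = [8690 × 0.34 / (4 × 5.67×10⁻⁸)]^(1/4) = (1.30×10¹⁰)^(1/4) = 338 K.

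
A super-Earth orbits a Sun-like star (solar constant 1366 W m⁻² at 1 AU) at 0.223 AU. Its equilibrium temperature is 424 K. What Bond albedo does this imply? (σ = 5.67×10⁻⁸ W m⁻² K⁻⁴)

A ≈ 0.73

Flux at 0.223 AU: S = 1366/0.223² = 2.75×10⁴ W m⁻².
From T_eq⁴ = S(1−A)/(4σ): 1−A = 4σT_eq⁴/S.
1−A = 4 × 5.67×10⁻⁸ × (424)⁴ / 2.75×10⁴ = 0.267.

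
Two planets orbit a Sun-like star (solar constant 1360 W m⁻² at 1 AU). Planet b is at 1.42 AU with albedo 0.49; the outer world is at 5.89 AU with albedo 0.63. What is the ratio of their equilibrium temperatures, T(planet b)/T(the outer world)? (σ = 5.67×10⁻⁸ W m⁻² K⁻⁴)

T₁/T₂ ≈ 2.207

T_eq = [S₀(1−A)/(4σd²)]^(1/4), so T ∝ (1−A)^(1/4) / √d.
T₁ = [1360×0.51/(4×5.67×10⁻⁸×1.42²)]^(1/4) = 197.34 K.
T₂ = [1360×0.37/(4×5.67×10⁻⁸×5.89²)]^(1/4) = 89.43 K.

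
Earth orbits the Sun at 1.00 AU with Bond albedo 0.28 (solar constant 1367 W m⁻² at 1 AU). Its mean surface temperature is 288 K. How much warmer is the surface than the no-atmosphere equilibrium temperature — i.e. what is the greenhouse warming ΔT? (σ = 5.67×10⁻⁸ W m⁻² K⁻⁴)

S = 1367/1.00² = 1367 W m⁻².
T_eq = [S(1−A)/(4σ)]^(1/4) = [1367×0.72/(4×5.67×10⁻⁸)]^(1/4) = 256.7 K.
ΔT = T_surf − T_eq = 288 − 256.7.

ΔT ≈ 31.3 K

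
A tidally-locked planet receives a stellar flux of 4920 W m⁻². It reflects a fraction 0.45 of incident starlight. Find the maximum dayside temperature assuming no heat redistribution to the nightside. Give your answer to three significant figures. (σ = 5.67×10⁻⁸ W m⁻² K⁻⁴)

With no redistribution each surface element balances locally: S(1−A) = σT⁴.
T = [4920 × 0.55 / 5.67×10⁻⁸]^(1/4) = (4.77×10¹⁰)^(1/4) = 467 K.

T_ss ≈ 467 K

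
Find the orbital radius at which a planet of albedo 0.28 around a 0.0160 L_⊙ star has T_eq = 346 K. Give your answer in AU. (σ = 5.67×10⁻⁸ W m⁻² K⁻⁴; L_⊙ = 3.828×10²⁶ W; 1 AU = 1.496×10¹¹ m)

d ≈ 0.0695 AU

L = 0.0160 × 3.828×10²⁶ = 6.12×10²⁴ W.
From T_eq⁴ = L(1−A)/(16πσd²): d = √[L(1−A)/(16πσT_eq⁴)].
d = √[6.12×10²⁴ × 0.72 / (16π × 5.67×10⁻⁸ × (346)⁴)] = 1.04×10¹⁰ m = 0.0695 AU.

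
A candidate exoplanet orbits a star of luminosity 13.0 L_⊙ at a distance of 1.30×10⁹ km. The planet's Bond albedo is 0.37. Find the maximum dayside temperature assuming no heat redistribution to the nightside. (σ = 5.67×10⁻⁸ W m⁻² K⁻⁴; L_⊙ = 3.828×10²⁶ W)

d = 1.30×10⁹ km = 1.30×10¹² m.
L = 13.0 × 3.828×10²⁶ = 4.98×10²⁷ W.
Flux: S = L/(4πd²) = 4.98×10²⁷/(4π×(1.30×10¹²)²) = 234 W m⁻².
With no redistribution each surface element balances locally: S(1−A) = σT⁴.
T = [234 × 0.63 / 5.67×10⁻⁸]^(1/4) = (2.60×10⁹)^(1/4) = 226 K.

T_ss ≈ 226 K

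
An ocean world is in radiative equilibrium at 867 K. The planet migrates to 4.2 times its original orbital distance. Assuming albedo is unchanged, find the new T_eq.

T_eq ∝ L^(1/4) · d^(−1/2).
T′ = 867 / 4.2^(1/2) = 423 K.

T_eq ≈ 423 K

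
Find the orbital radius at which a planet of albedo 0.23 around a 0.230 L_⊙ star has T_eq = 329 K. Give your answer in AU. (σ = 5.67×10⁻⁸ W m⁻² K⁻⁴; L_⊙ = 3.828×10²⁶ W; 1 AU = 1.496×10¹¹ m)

L = 0.230 × 3.828×10²⁶ = 8.80×10²⁵ W.
From T_eq⁴ = L(1−A)/(16πσd²): d = √[L(1−A)/(16πσT_eq⁴)].
d = √[8.80×10²⁵ × 0.77 / (16π × 5.67×10⁻⁸ × (329)⁴)] = 4.51×10¹⁰ m = 0.301 AU.

d ≈ 0.301 AU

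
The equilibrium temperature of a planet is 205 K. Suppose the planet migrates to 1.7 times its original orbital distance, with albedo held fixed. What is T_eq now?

T_eq ∝ L^(1/4) · d^(−1/2).
T′ = 205 / 1.7^(1/2) = 157 K.

T_eq ≈ 157 K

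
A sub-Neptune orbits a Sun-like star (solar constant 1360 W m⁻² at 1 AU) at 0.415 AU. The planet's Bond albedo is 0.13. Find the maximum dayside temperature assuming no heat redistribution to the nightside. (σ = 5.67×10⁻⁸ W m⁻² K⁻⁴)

Flux at 0.415 AU: S = 1360/0.415² = 7900 W m⁻².
With no redistribution each surface element balances locally: S(1−A) = σT⁴.
T = [7900 × 0.87 / 5.67×10⁻⁸]^(1/4) = (1.21×10¹¹)^(1/4) = 590 K.

T_ss ≈ 590 K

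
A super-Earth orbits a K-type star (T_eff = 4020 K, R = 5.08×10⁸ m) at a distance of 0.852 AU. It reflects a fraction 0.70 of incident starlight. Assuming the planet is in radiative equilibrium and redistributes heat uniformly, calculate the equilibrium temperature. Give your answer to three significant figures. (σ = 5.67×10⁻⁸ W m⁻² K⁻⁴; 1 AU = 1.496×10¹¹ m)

d = 0.852 AU = 1.27×10¹¹ m.
L = 4πR_⋆²σT_⋆⁴ = 4π(5.08×10⁸)² × 5.67×10⁻⁸ × (4020)⁴ = 4.80×10²⁵ W.
S = L/(4πd²) = 235 W m⁻².
Energy balance: absorbed = emitted ⇒ πR²·S(1−A) = 4πR²·σT_eq⁴, so T_eq⁴ = S(1−A)/(4σ).
T_eq = [235 × 0.30 / (4 × 5.67×10⁻⁸)]^(1/4) = (3.11×10⁸)^(1/4) = 133 K.

T_eq ≈ 133 K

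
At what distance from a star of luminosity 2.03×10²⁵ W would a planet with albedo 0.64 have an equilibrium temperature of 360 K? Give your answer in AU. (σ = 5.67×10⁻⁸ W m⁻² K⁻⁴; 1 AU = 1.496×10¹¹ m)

d ≈ 0.0826 AU

From T_eq⁴ = L(1−A)/(16πσd²): d = √[L(1−A)/(16πσT_eq⁴)].
d = √[2.03×10²⁵ × 0.36 / (16π × 5.67×10⁻⁸ × (360)⁴)] = 1.24×10¹⁰ m = 0.0826 AU.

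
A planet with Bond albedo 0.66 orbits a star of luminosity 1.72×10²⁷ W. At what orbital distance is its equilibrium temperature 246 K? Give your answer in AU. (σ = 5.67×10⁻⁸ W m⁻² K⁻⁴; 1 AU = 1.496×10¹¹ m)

From T_eq⁴ = L(1−A)/(16πσd²): d = √[L(1−A)/(16πσT_eq⁴)].
d = √[1.72×10²⁷ × 0.34 / (16π × 5.67×10⁻⁸ × (246)⁴)] = 2.37×10¹¹ m = 1.58 AU.

d ≈ 1.58 AU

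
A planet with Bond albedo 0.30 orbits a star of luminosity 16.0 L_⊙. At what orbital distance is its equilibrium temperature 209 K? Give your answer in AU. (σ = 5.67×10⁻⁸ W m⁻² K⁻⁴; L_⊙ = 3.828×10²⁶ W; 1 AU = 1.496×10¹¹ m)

L = 16.0 × 3.828×10²⁶ = 6.12×10²⁷ W.
From T_eq⁴ = L(1−A)/(16πσd²): d = √[L(1−A)/(16πσT_eq⁴)].
d = √[6.12×10²⁷ × 0.70 / (16π × 5.67×10⁻⁸ × (209)⁴)] = 8.88×10¹¹ m = 5.94 AU.

d ≈ 5.94 AU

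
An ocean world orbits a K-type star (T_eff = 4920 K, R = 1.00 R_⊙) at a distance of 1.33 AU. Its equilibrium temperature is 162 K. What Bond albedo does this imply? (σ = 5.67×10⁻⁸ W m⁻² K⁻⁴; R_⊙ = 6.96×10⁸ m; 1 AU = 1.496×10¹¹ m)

R_⋆ = 1.00 × 6.96×10⁸ = 6.96×10⁸ m.
d = 1.33 AU = 1.99×10¹¹ m.
L = 4πR_⋆²σT_⋆⁴ = 4π(6.96×10⁸)² × 5.67×10⁻⁸ × (4920)⁴ = 2.02×10²⁶ W.
S = L/(4πd²) = 407 W m⁻².
From T_eq⁴ = S(1−A)/(4σ): 1−A = 4σT_eq⁴/S.
1−A = 4 × 5.67×10⁻⁸ × (162)⁴ / 407 = 0.384.

A ≈ 0.62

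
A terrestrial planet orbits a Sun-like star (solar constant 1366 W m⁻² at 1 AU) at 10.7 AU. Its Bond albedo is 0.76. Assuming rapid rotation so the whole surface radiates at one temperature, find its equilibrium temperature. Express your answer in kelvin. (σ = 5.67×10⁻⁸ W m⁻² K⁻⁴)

Flux at 10.7 AU: S = 1366/10.7² = 11.9 W m⁻².
Energy balance: absorbed = emitted ⇒ πR²·S(1−A) = 4πR²·σT_eq⁴, so T_eq⁴ = S(1−A)/(4σ).
T_eq = [11.9 × 0.24 / (4 × 5.67×10⁻⁸)]^(1/4) = (1.26×10⁷)^(1/4) = 59.6 K.

T_eq ≈ 59.6 K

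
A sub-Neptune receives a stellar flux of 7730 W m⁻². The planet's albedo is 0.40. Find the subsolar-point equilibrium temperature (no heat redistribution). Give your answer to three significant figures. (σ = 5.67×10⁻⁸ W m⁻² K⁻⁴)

At the subsolar point the surface absorbs S(1−A) and emits σT⁴ per unit area — no factor of 4, since only the local patch is in balance.
T = [7730 × 0.60 / 5.67×10⁻⁸]^(1/4) = (8.18×10¹⁰)^(1/4) = 535 K.

T_ss ≈ 535 K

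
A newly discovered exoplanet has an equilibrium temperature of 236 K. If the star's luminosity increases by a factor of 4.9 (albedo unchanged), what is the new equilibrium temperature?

T_eq ∝ L^(1/4) · d^(−1/2).
T′ = 236 × 4.9^(1/4) = 351 K.

T_eq ≈ 351 K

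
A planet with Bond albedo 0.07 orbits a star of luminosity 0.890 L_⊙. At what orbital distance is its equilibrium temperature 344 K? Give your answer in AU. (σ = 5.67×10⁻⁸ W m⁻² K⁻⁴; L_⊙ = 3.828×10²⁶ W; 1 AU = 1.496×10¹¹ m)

d ≈ 0.596 AU

L = 0.890 × 3.828×10²⁶ = 3.41×10²⁶ W.
From T_eq⁴ = L(1−A)/(16πσd²): d = √[L(1−A)/(16πσT_eq⁴)].
d = √[3.41×10²⁶ × 0.93 / (16π × 5.67×10⁻⁸ × (344)⁴)] = 8.91×10¹⁰ m = 0.596 AU.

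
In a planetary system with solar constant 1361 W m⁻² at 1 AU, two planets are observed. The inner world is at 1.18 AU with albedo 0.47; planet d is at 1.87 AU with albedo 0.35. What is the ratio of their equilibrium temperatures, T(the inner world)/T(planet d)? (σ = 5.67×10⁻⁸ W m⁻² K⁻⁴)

T₁/T₂ ≈ 1.196

T_eq = [S₀(1−A)/(4σd²)]^(1/4), so T ∝ (1−A)^(1/4) / √d.
T₁ = [1361×0.53/(4×5.67×10⁻⁸×1.18²)]^(1/4) = 218.62 K.
T₂ = [1361×0.65/(4×5.67×10⁻⁸×1.87²)]^(1/4) = 182.75 K.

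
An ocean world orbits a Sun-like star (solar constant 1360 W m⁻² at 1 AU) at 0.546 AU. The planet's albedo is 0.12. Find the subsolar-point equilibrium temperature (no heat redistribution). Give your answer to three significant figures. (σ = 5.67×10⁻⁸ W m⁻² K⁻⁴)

Flux at 0.546 AU: S = 1360/0.546² = 4560 W m⁻².
At the subsolar point the surface absorbs S(1−A) and emits σT⁴ per unit area — no factor of 4, since only the local patch is in balance.
T = [4560 × 0.88 / 5.67×10⁻⁸]^(1/4) = (7.08×10¹⁰)^(1/4) = 516 K.

T_ss ≈ 516 K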